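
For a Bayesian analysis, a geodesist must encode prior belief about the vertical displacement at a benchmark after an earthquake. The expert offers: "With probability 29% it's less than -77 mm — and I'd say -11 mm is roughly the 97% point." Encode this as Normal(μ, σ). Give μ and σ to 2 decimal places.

μ = -62.00, σ = 27.11

For Normal(μ,σ), the p-quantile is μ + z_p·σ. Here z_{0.29} = -0.5534, z_{0.97} = 1.881.
So -77 = μ − 0.5534σ and -11 = μ + 1.881σ.
Subtracting: σ = (-11 − -77)/(1.881 − (-0.5534)) = 27.11.
Then μ = -77 − (-0.5534)·27.11 = -62.00.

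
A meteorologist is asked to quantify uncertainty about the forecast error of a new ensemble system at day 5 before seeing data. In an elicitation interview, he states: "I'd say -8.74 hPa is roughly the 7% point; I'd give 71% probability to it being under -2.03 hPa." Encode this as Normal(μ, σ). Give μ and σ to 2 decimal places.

The p-quantile of Normal(μ,σ) is μ + z_p·σ, with z_{0.07} = -1.476 and z_{0.71} = 0.5534.
Eliminate σ: μ = (z₂·x₁ − z₁·x₂)/(z₂ − z₁) = (0.5534·-8.74 − (-1.476)·-2.03)/2.029 = -3.86.
Then σ = (x₂ − x₁)/(z₂ − z₁) = (-2.03 − -8.74)/2.029 = 3.31.

μ = -3.86, σ = 3.31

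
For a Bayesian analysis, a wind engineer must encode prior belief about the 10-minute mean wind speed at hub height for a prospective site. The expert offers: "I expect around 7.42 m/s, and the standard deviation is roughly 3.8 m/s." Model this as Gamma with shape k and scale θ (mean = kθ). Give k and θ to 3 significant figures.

k ≈ 3.81, θ ≈ 1.95

For Gamma(k, scale θ): mean = kθ, variance = kθ², so CV = 1/√k.
CV = SD/mean = 3.8/7.42 = 0.5121, hence k = 1/CV² = 3.81.
Then θ = mean/k = 7.42/3.81 = 1.95.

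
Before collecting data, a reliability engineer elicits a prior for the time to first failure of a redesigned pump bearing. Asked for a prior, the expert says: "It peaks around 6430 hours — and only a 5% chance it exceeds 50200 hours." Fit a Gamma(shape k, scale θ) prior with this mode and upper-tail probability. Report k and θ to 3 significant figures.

k ≈ 1.5, θ ≈ 12800

Gamma(k,θ) with k>1 has mode (k−1)θ, so θ = 6430/(k−1).
Need P(X < 50200) = 0.95 with θ tied to k this way. Start at k = 2, θ = 6430: P(X<50200) ≈ 0.996.
Too high — lower k to spread out. Iterating converges to k ≈ 1.5.
Then θ = 6430/(1.5−1) ≈ 12800.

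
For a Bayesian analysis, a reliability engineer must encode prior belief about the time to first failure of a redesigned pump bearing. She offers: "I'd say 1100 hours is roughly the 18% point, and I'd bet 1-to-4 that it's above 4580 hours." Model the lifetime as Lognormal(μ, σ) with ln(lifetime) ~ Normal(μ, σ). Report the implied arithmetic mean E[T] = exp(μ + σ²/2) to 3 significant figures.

If T ~ Lognormal(μ,σ) then ln T ~ Normal(μ,σ), so the p-quantile of ln T is μ + z_p·σ.
ln(1100) = 7.003 and ln(4580) = 8.429; z_{0.18} = -0.9154, z_{0.8} = 0.8416.
σ = (8.429 − 7.003)/(0.8416 − (-0.9154)) = 0.812.
μ = 7.003 − (-0.9154)·0.812 = 7.746.
E[T] = exp(μ + σ²/2) = exp(7.746 + 0.3295) = 3220 hours.

E[T] ≈ 3220 hours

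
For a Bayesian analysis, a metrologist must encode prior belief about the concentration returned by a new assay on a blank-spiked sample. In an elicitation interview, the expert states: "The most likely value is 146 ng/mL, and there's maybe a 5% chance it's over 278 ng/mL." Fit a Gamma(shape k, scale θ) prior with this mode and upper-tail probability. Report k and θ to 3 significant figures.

Gamma(k,θ) with k>1 has mode (k−1)θ, so θ = 146/(k−1).
Need P(X < 278) = 0.95 with θ tied to k this way. Start at k = 2, θ = 146: P(X<278) ≈ 0.567.
Too low — raise k to concentrate. Iterating converges to k ≈ 7.7.
Then θ = 146/(7.7−1) ≈ 21.8.

k ≈ 7.7, θ ≈ 21.8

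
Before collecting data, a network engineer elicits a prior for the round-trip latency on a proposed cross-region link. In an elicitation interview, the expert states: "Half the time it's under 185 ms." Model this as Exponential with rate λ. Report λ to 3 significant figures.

λ ≈ 0.00375

Exponential median = ln 2 / λ, so λ = ln 2 / 185.0 = 0.00375.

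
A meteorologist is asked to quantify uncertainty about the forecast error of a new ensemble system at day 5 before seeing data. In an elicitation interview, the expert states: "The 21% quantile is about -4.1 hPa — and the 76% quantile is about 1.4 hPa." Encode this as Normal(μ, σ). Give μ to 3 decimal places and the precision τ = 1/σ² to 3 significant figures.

For Normal(μ,σ), the p-quantile is μ + z_p·σ. Here z_{0.21} = -0.8064, z_{0.76} = 0.7063.
So -4.1 = μ − 0.8064σ and 1.4 = μ + 0.7063σ.
Subtracting: σ = (1.4 − -4.1)/(0.7063 − (-0.8064)) = 3.636.
Then μ = -4.1 − (-0.8064)·3.636 = -1.168.
Precision τ = 1/σ² = 1/3.636² = 0.0756.

μ = -1.168, τ = 0.0756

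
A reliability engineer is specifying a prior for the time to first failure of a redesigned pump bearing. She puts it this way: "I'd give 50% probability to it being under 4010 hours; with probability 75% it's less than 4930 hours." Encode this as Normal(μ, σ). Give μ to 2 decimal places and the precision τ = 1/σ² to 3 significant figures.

μ = 4010.00, τ = 5.37e-07

The p-quantile of Normal(μ,σ) is μ + z_p·σ, with z_{0.5} = 0 and z_{0.75} = 0.6745.
Eliminate σ: μ = (z₂·x₁ − z₁·x₂)/(z₂ − z₁) = (0.6745·4010 − (0)·4930)/0.6745 = 4010.00.
Then σ = (x₂ − x₁)/(z₂ − z₁) = (4930 − 4010)/0.6745 = 1363.99.
Precision τ = 1/σ² = 1/1364² = 5.37e-07.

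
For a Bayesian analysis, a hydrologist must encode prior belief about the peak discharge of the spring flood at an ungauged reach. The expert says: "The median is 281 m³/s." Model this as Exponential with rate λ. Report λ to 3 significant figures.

λ ≈ 0.00247

Exponential median = ln 2 / λ, so λ = ln 2 / 281.0 = 0.00247.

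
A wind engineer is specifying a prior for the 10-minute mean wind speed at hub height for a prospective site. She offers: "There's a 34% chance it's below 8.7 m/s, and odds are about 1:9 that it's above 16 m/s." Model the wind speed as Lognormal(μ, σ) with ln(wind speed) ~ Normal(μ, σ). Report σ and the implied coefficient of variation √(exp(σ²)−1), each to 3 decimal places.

σ ≈ 0.360, CV ≈ 0.372

If T ~ Lognormal(μ,σ) then ln T ~ Normal(μ,σ), so the p-quantile of ln T is μ + z_p·σ.
ln(8.7) = 2.163 and ln(16) = 2.773; z_{0.34} = -0.4125, z_{0.9} = 1.282.
σ = (2.773 − 2.163)/(1.282 − (-0.4125)) = 0.360.
μ = 2.163 − (-0.4125)·0.360 = 2.312.
CV = √(exp(σ²)−1) = √(exp(0.1294)−1) = 0.372.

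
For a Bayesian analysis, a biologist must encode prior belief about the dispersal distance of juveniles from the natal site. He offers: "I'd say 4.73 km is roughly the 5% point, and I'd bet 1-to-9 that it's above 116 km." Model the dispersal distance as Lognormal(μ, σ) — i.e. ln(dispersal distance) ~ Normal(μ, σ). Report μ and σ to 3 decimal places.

If T ~ Lognormal(μ,σ) then ln T ~ Normal(μ,σ), so the p-quantile of ln T is μ + z_p·σ.
ln(4.73) = 1.554 and ln(116) = 4.754; z_{0.05} = -1.645, z_{0.9} = 1.282.
σ = (4.754 − 1.554)/(1.282 − (-1.645)) = 1.093.
μ = 1.554 − (-1.645)·1.093 = 3.352.

μ ≈ 3.352, σ ≈ 1.093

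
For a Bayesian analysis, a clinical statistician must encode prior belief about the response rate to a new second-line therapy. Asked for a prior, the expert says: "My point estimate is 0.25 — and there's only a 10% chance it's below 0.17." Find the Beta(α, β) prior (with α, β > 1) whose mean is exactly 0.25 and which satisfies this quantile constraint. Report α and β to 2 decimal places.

With mean 0.25 fixed, write α = 0.25s, β = 0.75s where s = α+β.
Need P(θ < 0.17) = 0.1 under Beta(0.25s, 0.75s). Normal approximation: (q−m)/√(m(1−m)/s) ≈ z_{0.1} = -1.28, so s ≈ 0.25·0.75·(-1.28)²/(0.17−0.25)² = 48.1.
At s = 48.1: P(θ<0.17) ≈ 0.091. Adjusting to match 0.1 gives s ≈ 44.53.
So α = 0.25·44.53 ≈ 11.13, β = 0.75·44.53 ≈ 33.40.

α ≈ 11.13, β ≈ 33.40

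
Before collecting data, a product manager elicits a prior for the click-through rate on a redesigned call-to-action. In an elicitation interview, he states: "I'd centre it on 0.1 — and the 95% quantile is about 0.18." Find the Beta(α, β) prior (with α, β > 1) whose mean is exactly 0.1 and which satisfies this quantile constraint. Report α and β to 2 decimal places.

With mean 0.1 fixed, write α = 0.1s, β = 0.9s where s = α+β.
Need P(θ < 0.18) = 0.95 under Beta(0.1s, 0.9s). Normal approximation: (q−m)/√(m(1−m)/s) ≈ z_{0.95} = 1.64, so s ≈ 0.1·0.9·(1.64)²/(0.18−0.1)² = 38.0.
At s = 38.0: P(θ<0.18) ≈ 0.934. Adjusting to match 0.95 gives s ≈ 46.73.
So α = 0.1·46.73 ≈ 4.67, β = 0.9·46.73 ≈ 42.06.

α ≈ 4.67, β ≈ 42.06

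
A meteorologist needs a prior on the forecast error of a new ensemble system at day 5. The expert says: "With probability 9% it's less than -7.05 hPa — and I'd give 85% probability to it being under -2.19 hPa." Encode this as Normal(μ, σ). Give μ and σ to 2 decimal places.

For Normal(μ,σ), the p-quantile is μ + z_p·σ. Here z_{0.09} = -1.341, z_{0.85} = 1.036.
So -7.05 = μ − 1.341σ and -2.19 = μ + 1.036σ.
Subtracting: σ = (-2.19 − -7.05)/(1.036 − (-1.341)) = 2.04.
Then μ = -7.05 − (-1.341)·2.04 = -4.31.

μ = -4.31, σ = 2.04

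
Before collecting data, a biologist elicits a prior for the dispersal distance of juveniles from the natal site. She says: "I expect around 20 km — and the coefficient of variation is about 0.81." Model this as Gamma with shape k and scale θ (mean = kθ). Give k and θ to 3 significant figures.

For Gamma(k, scale θ): mean = kθ, variance = kθ², so CV = 1/√k.
CV = 0.81, hence k = 1/CV² = 1.52.
Then θ = mean/k = 20/1.52 = 13.1.

k ≈ 1.52, θ ≈ 13.1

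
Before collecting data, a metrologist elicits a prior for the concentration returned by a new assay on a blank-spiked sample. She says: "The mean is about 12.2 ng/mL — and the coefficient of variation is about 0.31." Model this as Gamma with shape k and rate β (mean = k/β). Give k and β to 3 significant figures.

k ≈ 10.4, β ≈ 0.853

For Gamma(k, rate β): mean = k/β, variance = k/β², so CV = 1/√k.
CV = 0.31, hence k = 1/CV² = 10.4.
Then β = k/mean = 10.4/12.2 = 0.853.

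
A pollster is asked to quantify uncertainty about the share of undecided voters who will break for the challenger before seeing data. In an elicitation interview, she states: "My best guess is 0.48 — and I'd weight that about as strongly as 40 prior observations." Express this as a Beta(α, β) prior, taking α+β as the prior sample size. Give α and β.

α = 19.2, β = 20.8

Under the effective-sample-size interpretation, Beta(α, β) has prior mean α/(α+β) and prior sample size α+β.
So α+β = 40 and α/(α+β) = 0.48, giving α = 0.48·40 = 19.2 and β = 40 − 19.2 = 20.8.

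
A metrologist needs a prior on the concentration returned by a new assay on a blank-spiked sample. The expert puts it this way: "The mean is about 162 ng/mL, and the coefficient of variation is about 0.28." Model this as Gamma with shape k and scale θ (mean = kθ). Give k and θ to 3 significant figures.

k ≈ 12.8, θ ≈ 12.7

For Gamma(k, scale θ): mean = kθ, variance = kθ², so CV = 1/√k.
CV = 0.28, hence k = 1/CV² = 12.8.
Then θ = mean/k = 162/12.8 = 12.7.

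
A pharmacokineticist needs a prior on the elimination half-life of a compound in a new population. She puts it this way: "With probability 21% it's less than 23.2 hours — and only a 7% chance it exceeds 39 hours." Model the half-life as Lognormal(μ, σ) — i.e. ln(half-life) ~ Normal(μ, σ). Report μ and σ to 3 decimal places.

μ ≈ 3.328, σ ≈ 0.228

If T ~ Lognormal(μ,σ) then ln T ~ Normal(μ,σ), so the p-quantile of ln T is μ + z_p·σ.
ln(23.2) = 3.144 and ln(39) = 3.664; z_{0.21} = -0.8064, z_{0.93} = 1.476.
σ = (3.664 − 3.144)/(1.476 − (-0.8064)) = 0.228.
μ = 3.144 − (-0.8064)·0.228 = 3.328.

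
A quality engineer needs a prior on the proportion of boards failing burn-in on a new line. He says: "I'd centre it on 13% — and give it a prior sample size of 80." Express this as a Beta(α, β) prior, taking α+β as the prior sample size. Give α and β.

α = 10.4, β = 69.6

Under the effective-sample-size interpretation, Beta(α, β) has prior mean α/(α+β) and prior sample size α+β.
So α+β = 80 and α/(α+β) = 0.13, giving α = 0.13·80 = 10.4 and β = 80 − 10.4 = 69.6.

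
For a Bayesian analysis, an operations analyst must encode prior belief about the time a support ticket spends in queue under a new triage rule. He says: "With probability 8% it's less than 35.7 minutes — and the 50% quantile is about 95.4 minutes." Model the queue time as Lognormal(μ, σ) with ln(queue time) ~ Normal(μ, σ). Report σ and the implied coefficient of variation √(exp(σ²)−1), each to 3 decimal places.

If T ~ Lognormal(μ,σ) then ln T ~ Normal(μ,σ), so the p-quantile of ln T is μ + z_p·σ.
ln(35.7) = 3.575 and ln(95.4) = 4.558; z_{0.08} = -1.405, z_{0.5} = 0.
σ = (4.558 − 3.575)/(0 − (-1.405)) = 0.700.
μ = 3.575 − (-1.405)·0.700 = 4.558.
CV = √(exp(σ²)−1) = √(exp(0.4894)−1) = 0.795.

σ ≈ 0.700, CV ≈ 0.795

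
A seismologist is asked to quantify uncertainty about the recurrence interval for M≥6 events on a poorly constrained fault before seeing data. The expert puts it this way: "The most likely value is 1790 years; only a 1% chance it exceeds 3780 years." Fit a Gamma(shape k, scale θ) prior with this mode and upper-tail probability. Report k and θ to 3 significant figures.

k ≈ 9.7, θ ≈ 206

Gamma(k,θ) with k>1 has mode (k−1)θ, so θ = 1790/(k−1).
Need P(X < 3780) = 0.99 with θ tied to k this way. Start at k = 2, θ = 1790: P(X<3780) ≈ 0.623.
Too low — raise k to concentrate. Iterating converges to k ≈ 9.7.
Then θ = 1790/(9.7−1) ≈ 206.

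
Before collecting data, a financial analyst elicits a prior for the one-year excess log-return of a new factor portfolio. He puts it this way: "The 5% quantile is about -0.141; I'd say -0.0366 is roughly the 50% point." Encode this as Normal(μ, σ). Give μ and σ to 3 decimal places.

The p-quantile of Normal(μ,σ) is μ + z_p·σ, with z_{0.05} = -1.645 and z_{0.5} = 0.
Eliminate σ: μ = (z₂·x₁ − z₁·x₂)/(z₂ − z₁) = (0·-0.141 − (-1.645)·-0.0366)/1.645 = -0.037.
Then σ = (x₂ − x₁)/(z₂ − z₁) = (-0.0366 − -0.141)/1.645 = 0.063.

μ = -0.037, σ = 0.063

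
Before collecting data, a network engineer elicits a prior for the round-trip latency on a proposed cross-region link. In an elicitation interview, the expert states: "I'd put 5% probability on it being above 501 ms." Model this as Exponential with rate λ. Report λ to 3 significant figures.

λ ≈ 0.00598

P(T > 501.0) = e^(−λ·501.0) = 0.05, so λ = −ln(0.05)/501.0 = 0.00598.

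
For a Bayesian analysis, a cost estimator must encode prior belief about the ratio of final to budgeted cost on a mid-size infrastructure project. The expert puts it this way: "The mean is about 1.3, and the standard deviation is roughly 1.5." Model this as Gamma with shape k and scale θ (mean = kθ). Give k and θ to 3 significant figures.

For Gamma(k, scale θ): mean = kθ, variance = kθ², so CV = 1/√k.
CV = SD/mean = 1.5/1.3 = 1.154, hence k = 1/CV² = 0.751.
Then θ = mean/k = 1.3/0.751 = 1.73.

k ≈ 0.751, θ ≈ 1.73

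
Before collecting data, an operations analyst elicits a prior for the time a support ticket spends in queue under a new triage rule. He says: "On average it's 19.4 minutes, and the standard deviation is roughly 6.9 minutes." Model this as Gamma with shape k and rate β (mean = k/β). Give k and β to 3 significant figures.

For Gamma(k, rate β): mean = k/β, variance = k/β², so CV = 1/√k.
CV = SD/mean = 6.9/19.4 = 0.3557, hence k = 1/CV² = 7.91.
Then β = k/mean = 7.91/19.4 = 0.407.

k ≈ 7.91, β ≈ 0.407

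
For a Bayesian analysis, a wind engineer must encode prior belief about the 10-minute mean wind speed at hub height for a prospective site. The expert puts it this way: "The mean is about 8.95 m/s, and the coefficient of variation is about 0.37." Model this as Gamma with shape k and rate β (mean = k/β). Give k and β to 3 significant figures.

For Gamma(k, rate β): mean = k/β, variance = k/β², so CV = 1/√k.
CV = 0.37, hence k = 1/CV² = 7.3.
Then β = k/mean = 7.3/8.95 = 0.816.

k ≈ 7.3, β ≈ 0.816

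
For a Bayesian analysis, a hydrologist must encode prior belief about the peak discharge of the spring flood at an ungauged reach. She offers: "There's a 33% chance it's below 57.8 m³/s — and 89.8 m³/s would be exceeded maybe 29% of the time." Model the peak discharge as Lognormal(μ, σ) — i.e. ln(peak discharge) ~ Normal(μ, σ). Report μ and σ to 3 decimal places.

If T ~ Lognormal(μ,σ) then ln T ~ Normal(μ,σ), so the p-quantile of ln T is μ + z_p·σ.
ln(57.8) = 4.057 and ln(89.8) = 4.498; z_{0.33} = -0.4399, z_{0.71} = 0.5534.
σ = (4.498 − 4.057)/(0.5534 − (-0.4399)) = 0.444.
μ = 4.057 − (-0.4399)·0.444 = 4.252.

μ ≈ 4.252, σ ≈ 0.444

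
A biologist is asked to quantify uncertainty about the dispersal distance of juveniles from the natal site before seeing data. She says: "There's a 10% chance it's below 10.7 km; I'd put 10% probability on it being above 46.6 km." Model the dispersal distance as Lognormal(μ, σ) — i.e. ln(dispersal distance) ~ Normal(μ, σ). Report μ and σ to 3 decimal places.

If T ~ Lognormal(μ,σ) then ln T ~ Normal(μ,σ), so the p-quantile of ln T is μ + z_p·σ.
ln(10.7) = 2.37 and ln(46.6) = 3.842; z_{0.1} = -1.282, z_{0.9} = 1.282.
σ = (3.842 − 2.37)/(1.282 − (-1.282)) = 0.574.
μ = 2.37 − (-1.282)·0.574 = 3.106.

μ ≈ 3.106, σ ≈ 0.574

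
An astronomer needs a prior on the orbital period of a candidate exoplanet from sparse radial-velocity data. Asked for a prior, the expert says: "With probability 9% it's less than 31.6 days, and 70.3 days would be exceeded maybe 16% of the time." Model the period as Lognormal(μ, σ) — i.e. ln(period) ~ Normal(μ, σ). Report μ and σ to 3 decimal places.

If T ~ Lognormal(μ,σ) then ln T ~ Normal(μ,σ), so the p-quantile of ln T is μ + z_p·σ.
ln(31.6) = 3.453 and ln(70.3) = 4.253; z_{0.09} = -1.341, z_{0.84} = 0.9945.
σ = (4.253 − 3.453)/(0.9945 − (-1.341)) = 0.342.
μ = 3.453 − (-1.341)·0.342 = 3.912.

μ ≈ 3.912, σ ≈ 0.342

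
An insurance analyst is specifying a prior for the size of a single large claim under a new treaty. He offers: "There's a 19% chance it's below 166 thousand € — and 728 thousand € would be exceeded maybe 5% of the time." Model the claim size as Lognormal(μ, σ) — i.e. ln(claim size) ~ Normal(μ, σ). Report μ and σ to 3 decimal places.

If T ~ Lognormal(μ,σ) then ln T ~ Normal(μ,σ), so the p-quantile of ln T is μ + z_p·σ.
ln(166) = 5.112 and ln(728) = 6.59; z_{0.19} = -0.8779, z_{0.95} = 1.645.
σ = (6.59 − 5.112)/(1.645 − (-0.8779)) = 0.586.
μ = 5.112 − (-0.8779)·0.586 = 5.626.

μ ≈ 5.626, σ ≈ 0.586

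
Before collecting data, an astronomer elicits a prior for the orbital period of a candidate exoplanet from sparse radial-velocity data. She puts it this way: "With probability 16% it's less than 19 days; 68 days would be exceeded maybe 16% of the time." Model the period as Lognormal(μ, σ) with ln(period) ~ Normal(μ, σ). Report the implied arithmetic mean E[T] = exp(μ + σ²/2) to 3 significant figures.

If T ~ Lognormal(μ,σ) then ln T ~ Normal(μ,σ), so the p-quantile of ln T is μ + z_p·σ.
ln(19) = 2.944 and ln(68) = 4.22; z_{0.16} = -0.9945, z_{0.84} = 0.9945.
σ = (4.22 − 2.944)/(0.9945 − (-0.9945)) = 0.641.
μ = 2.944 − (-0.9945)·0.641 = 3.582.
E[T] = exp(μ + σ²/2) = exp(3.582 + 0.2055) = 44.1 days.

E[T] ≈ 44.1 days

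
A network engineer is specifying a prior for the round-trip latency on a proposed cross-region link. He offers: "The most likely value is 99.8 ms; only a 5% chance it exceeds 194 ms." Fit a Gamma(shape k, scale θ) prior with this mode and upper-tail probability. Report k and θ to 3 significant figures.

k ≈ 7.28, θ ≈ 15.9

Gamma(k,θ) with k>1 has mode (k−1)θ, so θ = 99.8/(k−1).
Need P(X < 194) = 0.95 with θ tied to k this way. Start at k = 2, θ = 99.8: P(X<194) ≈ 0.579.
Too low — raise k to concentrate. Iterating converges to k ≈ 7.28.
Then θ = 99.8/(7.28−1) ≈ 15.9.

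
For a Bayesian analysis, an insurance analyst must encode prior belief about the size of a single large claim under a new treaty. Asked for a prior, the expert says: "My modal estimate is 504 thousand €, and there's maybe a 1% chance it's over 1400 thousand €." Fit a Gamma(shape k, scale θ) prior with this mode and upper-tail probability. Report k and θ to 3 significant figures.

k ≈ 5.39, θ ≈ 115

Gamma(k,θ) with k>1 has mode (k−1)θ, so θ = 504/(k−1).
Need P(X < 1400) = 0.99 with θ tied to k this way. Start at k = 2, θ = 504: P(X<1400) ≈ 0.765.
Too low — raise k to concentrate. Iterating converges to k ≈ 5.39.
Then θ = 504/(5.39−1) ≈ 115.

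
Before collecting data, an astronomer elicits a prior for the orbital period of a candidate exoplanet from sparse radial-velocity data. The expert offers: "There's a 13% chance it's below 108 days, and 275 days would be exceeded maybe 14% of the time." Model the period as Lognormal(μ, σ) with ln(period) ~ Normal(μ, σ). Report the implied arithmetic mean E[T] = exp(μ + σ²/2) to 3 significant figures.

If T ~ Lognormal(μ,σ) then ln T ~ Normal(μ,σ), so the p-quantile of ln T is μ + z_p·σ.
ln(108) = 4.682 and ln(275) = 5.617; z_{0.13} = -1.126, z_{0.86} = 1.08.
σ = (5.617 − 4.682)/(1.08 − (-1.126)) = 0.424.
μ = 4.682 − (-1.126)·0.424 = 5.159.
E[T] = exp(μ + σ²/2) = exp(5.159 + 0.0897) = 190 days.

E[T] ≈ 190 days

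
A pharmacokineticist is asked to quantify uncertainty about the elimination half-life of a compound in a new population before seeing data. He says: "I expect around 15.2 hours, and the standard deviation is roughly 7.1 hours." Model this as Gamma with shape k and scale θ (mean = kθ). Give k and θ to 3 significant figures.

k ≈ 4.58, θ ≈ 3.32

For Gamma(k, scale θ): mean = kθ, variance = kθ², so CV = 1/√k.
CV = SD/mean = 7.1/15.2 = 0.4671, hence k = 1/CV² = 4.58.
Then θ = mean/k = 15.2/4.58 = 3.32.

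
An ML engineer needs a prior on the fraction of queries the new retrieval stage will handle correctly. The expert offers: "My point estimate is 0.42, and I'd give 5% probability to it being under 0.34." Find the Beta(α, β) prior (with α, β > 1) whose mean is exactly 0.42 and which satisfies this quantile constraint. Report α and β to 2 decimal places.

α ≈ 41.90, β ≈ 57.87

With mean 0.42 fixed, write α = 0.42s, β = 0.58s where s = α+β.
Need P(θ < 0.34) = 0.05 under Beta(0.42s, 0.58s). Normal approximation: (q−m)/√(m(1−m)/s) ≈ z_{0.05} = -1.64, so s ≈ 0.42·0.58·(-1.64)²/(0.34−0.42)² = 103.0.
At s = 103.0: P(θ<0.34) ≈ 0.047. Adjusting to match 0.05 gives s ≈ 99.77.
So α = 0.42·99.77 ≈ 41.90, β = 0.58·99.77 ≈ 57.87.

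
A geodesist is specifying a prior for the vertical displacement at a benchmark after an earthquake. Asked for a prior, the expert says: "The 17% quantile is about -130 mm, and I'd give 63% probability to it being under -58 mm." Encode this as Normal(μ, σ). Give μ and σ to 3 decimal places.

μ = -76.579, σ = 55.987

For Normal(μ,σ), the p-quantile is μ + z_p·σ. Here z_{0.17} = -0.9542, z_{0.63} = 0.3319.
So -130 = μ − 0.9542σ and -58 = μ + 0.3319σ.
Subtracting: σ = (-58 − -130)/(0.3319 − (-0.9542)) = 55.987.
Then μ = -130 − (-0.9542)·55.987 = -76.579.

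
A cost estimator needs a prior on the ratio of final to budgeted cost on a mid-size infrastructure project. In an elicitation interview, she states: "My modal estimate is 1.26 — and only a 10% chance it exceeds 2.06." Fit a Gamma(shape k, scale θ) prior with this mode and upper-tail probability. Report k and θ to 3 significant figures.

k ≈ 8.8, θ ≈ 0.162

Gamma(k,θ) with k>1 has mode (k−1)θ, so θ = 1.26/(k−1).
Need P(X < 2.06) = 0.9 with θ tied to k this way. Start at k = 2, θ = 1.26: P(X<2.06) ≈ 0.486.
Too low — raise k to concentrate. Iterating converges to k ≈ 8.8.
Then θ = 1.26/(8.8−1) ≈ 0.162.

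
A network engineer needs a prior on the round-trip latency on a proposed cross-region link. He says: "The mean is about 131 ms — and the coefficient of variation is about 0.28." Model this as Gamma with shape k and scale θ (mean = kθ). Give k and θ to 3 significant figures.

k ≈ 12.8, θ ≈ 10.3

For Gamma(k, scale θ): mean = kθ, variance = kθ², so CV = 1/√k.
CV = 0.28, hence k = 1/CV² = 12.8.
Then θ = mean/k = 131/12.8 = 10.3.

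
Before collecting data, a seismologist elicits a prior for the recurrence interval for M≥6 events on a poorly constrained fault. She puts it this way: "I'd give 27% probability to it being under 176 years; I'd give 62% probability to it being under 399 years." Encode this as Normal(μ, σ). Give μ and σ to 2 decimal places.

μ = 324.82, σ = 242.84

For Normal(μ,σ), the p-quantile is μ + z_p·σ. Here z_{0.27} = -0.6128, z_{0.62} = 0.3055.
So 176 = μ − 0.6128σ and 399 = μ + 0.3055σ.
Subtracting: σ = (399 − 176)/(0.3055 − (-0.6128)) = 242.84.
Then μ = 176 − (-0.6128)·242.84 = 324.82.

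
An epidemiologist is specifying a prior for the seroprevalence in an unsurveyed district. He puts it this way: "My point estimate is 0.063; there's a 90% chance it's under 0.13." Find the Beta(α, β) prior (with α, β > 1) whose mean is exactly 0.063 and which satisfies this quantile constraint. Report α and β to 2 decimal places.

With mean 0.063 fixed, write α = 0.063s, β = 0.937s where s = α+β.
Need P(θ < 0.13) = 0.9 under Beta(0.063s, 0.937s). Normal approximation: (q−m)/√(m(1−m)/s) ≈ z_{0.9} = 1.28, so s ≈ 0.063·0.937·(1.28)²/(0.13−0.063)² = 21.6.
At s = 21.6: P(θ<0.13) ≈ 0.894. Adjusting to match 0.9 gives s ≈ 23.38.
So α = 0.063·23.38 ≈ 1.47, β = 0.937·23.38 ≈ 21.90.

α ≈ 1.47, β ≈ 21.90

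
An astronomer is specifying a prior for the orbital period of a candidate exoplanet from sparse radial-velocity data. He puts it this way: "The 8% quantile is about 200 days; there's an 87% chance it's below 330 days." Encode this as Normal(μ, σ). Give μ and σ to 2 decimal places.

μ = 272.16, σ = 51.35

The p-quantile of Normal(μ,σ) is μ + z_p·σ, with z_{0.08} = -1.405 and z_{0.87} = 1.126.
Eliminate σ: μ = (z₂·x₁ − z₁·x₂)/(z₂ − z₁) = (1.126·200 − (-1.405)·330)/2.531 = 272.16.
Then σ = (x₂ − x₁)/(z₂ − z₁) = (330 − 200)/2.531 = 51.35.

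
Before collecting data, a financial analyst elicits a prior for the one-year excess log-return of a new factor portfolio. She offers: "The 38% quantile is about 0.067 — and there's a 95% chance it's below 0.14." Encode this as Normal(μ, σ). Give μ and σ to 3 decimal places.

μ = 0.078, σ = 0.037

For Normal(μ,σ), the p-quantile is μ + z_p·σ. Here z_{0.38} = -0.3055, z_{0.95} = 1.645.
So 0.067 = μ − 0.3055σ and 0.14 = μ + 1.645σ.
Subtracting: σ = (0.14 − 0.067)/(1.645 − (-0.3055)) = 0.037.
Then μ = 0.067 − (-0.3055)·0.037 = 0.078.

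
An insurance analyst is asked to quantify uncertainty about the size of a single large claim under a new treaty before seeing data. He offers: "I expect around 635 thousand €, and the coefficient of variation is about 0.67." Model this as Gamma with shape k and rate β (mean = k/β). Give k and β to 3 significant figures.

k ≈ 2.23, β ≈ 0.00351

For Gamma(k, rate β): mean = k/β, variance = k/β², so CV = 1/√k.
CV = 0.67, hence k = 1/CV² = 2.23.
Then β = k/mean = 2.23/635 = 0.00351.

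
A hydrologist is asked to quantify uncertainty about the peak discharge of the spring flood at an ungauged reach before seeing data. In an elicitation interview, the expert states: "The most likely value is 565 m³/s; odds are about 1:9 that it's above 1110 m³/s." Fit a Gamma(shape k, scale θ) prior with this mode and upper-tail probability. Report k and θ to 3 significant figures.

k ≈ 5.2, θ ≈ 134

Gamma(k,θ) with k>1 has mode (k−1)θ, so θ = 565/(k−1).
Need P(X < 1110) = 0.9 with θ tied to k this way. Start at k = 2, θ = 565: P(X<1110) ≈ 0.584.
Too low — raise k to concentrate. Iterating converges to k ≈ 5.2.
Then θ = 565/(5.2−1) ≈ 134.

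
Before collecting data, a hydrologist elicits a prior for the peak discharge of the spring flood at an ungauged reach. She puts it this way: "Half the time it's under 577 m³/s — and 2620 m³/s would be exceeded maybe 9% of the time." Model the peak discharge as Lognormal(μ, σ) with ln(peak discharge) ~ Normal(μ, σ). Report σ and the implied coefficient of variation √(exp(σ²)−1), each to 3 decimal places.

σ ≈ 1.129, CV ≈ 1.604

If T ~ Lognormal(μ,σ) then ln T ~ Normal(μ,σ), so the p-quantile of ln T is μ + z_p·σ.
ln(577) = 6.358 and ln(2620) = 7.871; z_{0.5} = 0, z_{0.91} = 1.341.
σ = (7.871 − 6.358)/(1.341 − (0)) = 1.129.
μ = 6.358 − (0)·1.129 = 6.358.
CV = √(exp(σ²)−1) = √(exp(1.2736)−1) = 1.604.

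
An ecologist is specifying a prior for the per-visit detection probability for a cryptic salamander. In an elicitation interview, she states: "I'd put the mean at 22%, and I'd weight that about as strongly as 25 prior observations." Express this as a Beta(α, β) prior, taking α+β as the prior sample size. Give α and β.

Under the effective-sample-size interpretation, Beta(α, β) has prior mean α/(α+β) and prior sample size α+β.
So α+β = 25 and α/(α+β) = 0.22, giving α = 0.22·25 = 5.5 and β = 25 − 5.5 = 19.5.

α = 5.5, β = 19.5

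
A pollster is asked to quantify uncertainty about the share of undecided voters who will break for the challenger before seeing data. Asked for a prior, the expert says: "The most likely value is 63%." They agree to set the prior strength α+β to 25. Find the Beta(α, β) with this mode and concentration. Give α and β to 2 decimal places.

α = 15.49, β = 9.51

For α,β > 1 the Beta mode is (α−1)/(α+β−2). With α+β = 25, the mode is (α−1)/23.
Set (α−1)/23 = 0.63 → α = 1 + 0.63·23 = 15.49.
β = 25 − α = 9.51.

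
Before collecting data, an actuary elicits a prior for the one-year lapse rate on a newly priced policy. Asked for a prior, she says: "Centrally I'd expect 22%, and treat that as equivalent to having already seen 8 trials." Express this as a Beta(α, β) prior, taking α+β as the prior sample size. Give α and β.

Under the effective-sample-size interpretation, Beta(α, β) has prior mean α/(α+β) and prior sample size α+β.
So α+β = 8 and α/(α+β) = 0.22, giving α = 0.22·8 = 1.76 and β = 8 − 1.76 = 6.24.

α = 1.76, β = 6.24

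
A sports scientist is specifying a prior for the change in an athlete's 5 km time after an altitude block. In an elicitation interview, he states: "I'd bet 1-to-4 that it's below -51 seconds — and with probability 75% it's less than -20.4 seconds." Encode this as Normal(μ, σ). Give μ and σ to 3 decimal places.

μ = -34.013, σ = 20.183

For Normal(μ,σ), the p-quantile is μ + z_p·σ. Here z_{0.2} = -0.8416, z_{0.75} = 0.6745.
So -51 = μ − 0.8416σ and -20.4 = μ + 0.6745σ.
Subtracting: σ = (-20.4 − -51)/(0.6745 − (-0.8416)) = 20.183.
Then μ = -51 − (-0.8416)·20.183 = -34.013.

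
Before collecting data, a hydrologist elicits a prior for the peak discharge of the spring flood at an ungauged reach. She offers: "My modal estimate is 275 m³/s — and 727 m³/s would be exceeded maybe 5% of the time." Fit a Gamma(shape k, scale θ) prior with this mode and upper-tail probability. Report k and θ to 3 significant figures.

k ≈ 3.85, θ ≈ 96.4

Gamma(k,θ) with k>1 has mode (k−1)θ, so θ = 275/(k−1).
Need P(X < 727) = 0.95 with θ tied to k this way. Start at k = 2, θ = 275: P(X<727) ≈ 0.741.
Too low — raise k to concentrate. Iterating converges to k ≈ 3.85.
Then θ = 275/(3.85−1) ≈ 96.4.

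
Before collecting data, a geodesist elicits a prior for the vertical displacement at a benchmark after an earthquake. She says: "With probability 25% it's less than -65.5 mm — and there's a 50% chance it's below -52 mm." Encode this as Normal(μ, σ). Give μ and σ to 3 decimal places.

μ = -52.000, σ = 20.015

The p-quantile of Normal(μ,σ) is μ + z_p·σ, with z_{0.25} = -0.6745 and z_{0.5} = 0.
Eliminate σ: μ = (z₂·x₁ − z₁·x₂)/(z₂ − z₁) = (0·-65.5 − (-0.6745)·-52)/0.6745 = -52.000.
Then σ = (x₂ − x₁)/(z₂ − z₁) = (-52 − -65.5)/0.6745 = 20.015.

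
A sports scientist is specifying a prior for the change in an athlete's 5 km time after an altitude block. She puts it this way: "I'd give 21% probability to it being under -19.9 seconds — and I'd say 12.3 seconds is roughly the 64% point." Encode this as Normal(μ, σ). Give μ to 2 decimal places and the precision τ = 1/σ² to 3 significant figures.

The p-quantile of Normal(μ,σ) is μ + z_p·σ, with z_{0.21} = -0.8064 and z_{0.64} = 0.3585.
Eliminate σ: μ = (z₂·x₁ − z₁·x₂)/(z₂ − z₁) = (0.3585·-19.9 − (-0.8064)·12.3)/1.165 = 2.39.
Then σ = (x₂ − x₁)/(z₂ − z₁) = (12.3 − -19.9)/1.165 = 27.64.
Precision τ = 1/σ² = 1/27.64² = 0.00131.

μ = 2.39, τ = 0.00131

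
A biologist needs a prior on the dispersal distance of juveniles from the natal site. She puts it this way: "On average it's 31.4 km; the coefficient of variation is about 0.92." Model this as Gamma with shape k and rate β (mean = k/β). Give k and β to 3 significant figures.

For Gamma(k, rate β): mean = k/β, variance = k/β², so CV = 1/√k.
CV = 0.92, hence k = 1/CV² = 1.18.
Then β = k/mean = 1.18/31.4 = 0.0376.

k ≈ 1.18, β ≈ 0.0376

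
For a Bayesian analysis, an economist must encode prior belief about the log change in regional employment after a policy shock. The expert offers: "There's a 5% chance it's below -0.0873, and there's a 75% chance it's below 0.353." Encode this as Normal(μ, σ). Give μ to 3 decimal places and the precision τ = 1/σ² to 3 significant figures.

μ = 0.225, τ = 27.7

For Normal(μ,σ), the p-quantile is μ + z_p·σ. Here z_{0.05} = -1.645, z_{0.75} = 0.6745.
So -0.0873 = μ − 1.645σ and 0.353 = μ + 0.6745σ.
Subtracting: σ = (0.353 − -0.0873)/(0.6745 − (-1.645)) = 0.190.
Then μ = -0.0873 − (-1.645)·0.190 = 0.225.
Precision τ = 1/σ² = 1/0.1898² = 27.7.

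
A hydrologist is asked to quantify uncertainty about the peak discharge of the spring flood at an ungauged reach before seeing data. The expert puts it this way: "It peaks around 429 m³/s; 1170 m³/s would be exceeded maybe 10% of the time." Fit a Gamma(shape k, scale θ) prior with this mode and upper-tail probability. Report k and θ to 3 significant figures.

Gamma(k,θ) with k>1 has mode (k−1)θ, so θ = 429/(k−1).
Need P(X < 1170) = 0.9 with θ tied to k this way. Start at k = 2, θ = 429: P(X<1170) ≈ 0.756.
Too low — raise k to concentrate. Iterating converges to k ≈ 2.9.
Then θ = 429/(2.9−1) ≈ 226.

k ≈ 2.9, θ ≈ 226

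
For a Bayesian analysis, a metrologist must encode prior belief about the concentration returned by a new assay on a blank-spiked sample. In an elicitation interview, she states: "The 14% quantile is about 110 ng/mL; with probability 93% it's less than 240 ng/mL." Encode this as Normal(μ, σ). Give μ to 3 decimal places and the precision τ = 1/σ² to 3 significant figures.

The p-quantile of Normal(μ,σ) is μ + z_p·σ, with z_{0.14} = -1.08 and z_{0.93} = 1.476.
Eliminate σ: μ = (z₂·x₁ − z₁·x₂)/(z₂ − z₁) = (1.476·110 − (-1.08)·240)/2.556 = 164.943.
Then σ = (x₂ − x₁)/(z₂ − z₁) = (240 − 110)/2.556 = 50.859.
Precision τ = 1/σ² = 1/50.86² = 0.000387.

μ = 164.943, τ = 0.000387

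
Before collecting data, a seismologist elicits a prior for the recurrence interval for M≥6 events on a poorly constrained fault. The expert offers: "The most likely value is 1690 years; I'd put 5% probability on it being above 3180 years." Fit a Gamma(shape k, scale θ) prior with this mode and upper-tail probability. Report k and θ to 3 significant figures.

k ≈ 7.96, θ ≈ 243

Gamma(k,θ) with k>1 has mode (k−1)θ, so θ = 1690/(k−1).
Need P(X < 3180) = 0.95 with θ tied to k this way. Start at k = 2, θ = 1690: P(X<3180) ≈ 0.561.
Too low — raise k to concentrate. Iterating converges to k ≈ 7.96.
Then θ = 1690/(7.96−1) ≈ 243.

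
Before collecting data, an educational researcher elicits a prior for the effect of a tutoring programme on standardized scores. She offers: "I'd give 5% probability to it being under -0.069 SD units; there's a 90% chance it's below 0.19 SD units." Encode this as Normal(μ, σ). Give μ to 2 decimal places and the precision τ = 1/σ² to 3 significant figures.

μ = 0.08, τ = 128

For Normal(μ,σ), the p-quantile is μ + z_p·σ. Here z_{0.05} = -1.645, z_{0.9} = 1.282.
So -0.069 = μ − 1.645σ and 0.19 = μ + 1.282σ.
Subtracting: σ = (0.19 − -0.069)/(1.282 − (-1.645)) = 0.09.
Then μ = -0.069 − (-1.645)·0.09 = 0.08.
Precision τ = 1/σ² = 1/0.0885² = 128.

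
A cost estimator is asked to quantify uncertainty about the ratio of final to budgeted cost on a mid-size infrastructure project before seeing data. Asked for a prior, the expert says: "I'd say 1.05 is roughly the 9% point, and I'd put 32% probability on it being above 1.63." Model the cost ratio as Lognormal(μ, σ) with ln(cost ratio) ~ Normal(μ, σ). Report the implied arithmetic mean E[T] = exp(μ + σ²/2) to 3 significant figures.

If T ~ Lognormal(μ,σ) then ln T ~ Normal(μ,σ), so the p-quantile of ln T is μ + z_p·σ.
ln(1.05) = 0.04879 and ln(1.63) = 0.4886; z_{0.09} = -1.341, z_{0.68} = 0.4677.
σ = (0.4886 − 0.04879)/(0.4677 − (-1.341)) = 0.243.
μ = 0.04879 − (-1.341)·0.243 = 0.375.
E[T] = exp(μ + σ²/2) = exp(0.375 + 0.0296) = 1.5.

E[T] ≈ 1.5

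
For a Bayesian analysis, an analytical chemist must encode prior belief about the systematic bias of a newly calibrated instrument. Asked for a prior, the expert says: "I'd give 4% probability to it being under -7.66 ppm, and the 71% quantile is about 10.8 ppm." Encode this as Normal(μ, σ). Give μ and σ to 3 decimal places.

The p-quantile of Normal(μ,σ) is μ + z_p·σ, with z_{0.04} = -1.751 and z_{0.71} = 0.5534.
Eliminate σ: μ = (z₂·x₁ − z₁·x₂)/(z₂ − z₁) = (0.5534·-7.66 − (-1.751)·10.8)/2.304 = 6.366.
Then σ = (x₂ − x₁)/(z₂ − z₁) = (10.8 − -7.66)/2.304 = 8.012.

μ = 6.366, σ = 8.012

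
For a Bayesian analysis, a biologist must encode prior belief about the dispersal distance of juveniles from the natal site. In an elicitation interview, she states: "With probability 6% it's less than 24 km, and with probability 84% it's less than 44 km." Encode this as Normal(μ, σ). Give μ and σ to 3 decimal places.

The p-quantile of Normal(μ,σ) is μ + z_p·σ, with z_{0.06} = -1.555 and z_{0.84} = 0.9945.
Eliminate σ: μ = (z₂·x₁ − z₁·x₂)/(z₂ − z₁) = (0.9945·24 − (-1.555)·44)/2.549 = 36.198.
Then σ = (x₂ − x₁)/(z₂ − z₁) = (44 − 24)/2.549 = 7.846.

μ = 36.198, σ = 7.846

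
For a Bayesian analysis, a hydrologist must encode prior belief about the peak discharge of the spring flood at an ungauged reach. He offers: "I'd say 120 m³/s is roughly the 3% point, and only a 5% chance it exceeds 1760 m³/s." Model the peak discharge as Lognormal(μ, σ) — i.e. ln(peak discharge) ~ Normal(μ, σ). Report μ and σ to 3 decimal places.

μ ≈ 6.220, σ ≈ 0.762

If T ~ Lognormal(μ,σ) then ln T ~ Normal(μ,σ), so the p-quantile of ln T is μ + z_p·σ.
ln(120) = 4.787 and ln(1760) = 7.473; z_{0.03} = -1.881, z_{0.95} = 1.645.
σ = (7.473 − 4.787)/(1.645 − (-1.881)) = 0.762.
μ = 4.787 − (-1.881)·0.762 = 6.220.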